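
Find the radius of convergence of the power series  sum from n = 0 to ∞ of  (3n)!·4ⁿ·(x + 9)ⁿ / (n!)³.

R = 1/108

By the ratio test, |a_{n+1}/a_n| = (3n+1)·(3n+2)·(3n+3)/(n+1)³ · 4 → 108.
Thus R = 1/(108) = 1/108.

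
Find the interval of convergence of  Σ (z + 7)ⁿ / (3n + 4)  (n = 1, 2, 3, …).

The ratio of consecutive coefficients is (3n + 4)/(3(n+1) + 4) → 1.
Convergence for |z + 7| < 1, so R = 1.
Endpoint z = -6: the terms behave like c/n; limit comparison with the harmonic series gives divergence.
Endpoint z = -8: the terms alternate in sign and decrease monotonically to 0 in absolute value (size ~ c/n), so the alternating series test gives convergence.

[-8, -6)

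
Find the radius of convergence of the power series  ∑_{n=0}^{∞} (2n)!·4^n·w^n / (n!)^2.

R = 1/16

Apply the ratio test: |a_{n+1}| / |a_n| = (2n+1)·(2n+2)/(n+1)² · 4, which tends to 16 as n → ∞.
The series converges when 16 · |w| < 1, giving R = 1/16.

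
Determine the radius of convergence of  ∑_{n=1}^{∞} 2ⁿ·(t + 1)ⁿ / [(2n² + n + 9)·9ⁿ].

The ratio of consecutive coefficients is [(2n² + n + 9)/(2(n+1)² + (n+1) + 9)] · 2/9 → 2/9.
Convergence for |t + 1| · 2/9 < 1, i.e. |t + 1| < 9/2. So R = 9/2.

R = 9/2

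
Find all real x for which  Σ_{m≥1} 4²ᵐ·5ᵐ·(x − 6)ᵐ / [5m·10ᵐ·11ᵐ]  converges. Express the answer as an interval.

[37/8, 59/8)

Apply the ratio test: |a_{m+1}| / |a_m| = [5m/5(m+1)] · 16·5/(10·11), which tends to 8/11 as m → ∞.
Convergence for |x − 6| · 8/11 < 1, i.e. |x − 6| < 11/8. So R = 11/8.
Check x = 59/8: comparison with the harmonic series Σ 1/m shows the series diverges.
When x = 37/8, convergence follows from the alternating series test (terms decrease monotonically to 0).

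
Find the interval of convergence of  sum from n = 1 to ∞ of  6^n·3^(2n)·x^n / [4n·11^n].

Ratio test: |a_{n+1}/a_n| = [4n/4(n+1)] · 6·9/11 → 54/11 as n → ∞.
The series converges when 54/11 · |x| < 1, giving R = 11/54.
Endpoint x = 11/54: comparison with the harmonic series Σ 1/n shows the series diverges.
At x = -11/54: convergence follows from the alternating series test (terms decrease monotonically to 0).

[-11/54, 11/54)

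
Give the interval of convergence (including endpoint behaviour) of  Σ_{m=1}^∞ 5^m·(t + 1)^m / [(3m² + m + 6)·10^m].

[-3, 1]

Ratio test: |a_{m+1}/a_m| = [(3m² + m + 6)/(3(m+1)² + (m+1) + 6)] · 5/10 → 1/2 as m → ∞.
The series converges when 1/2 · |t + 1| < 1, giving R = 2.
When t = 1, absolute convergence follows by limit comparison with Σ 1/m².
Check t = -3: absolute convergence follows by limit comparison with Σ 1/m².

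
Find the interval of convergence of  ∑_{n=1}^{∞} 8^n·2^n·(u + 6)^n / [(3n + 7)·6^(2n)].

[-33/4, -15/4)

Apply the ratio test: |a_{n+1}| / |a_n| = [(3n + 7)/(3(n+1) + 7)] · 8·2/36, which tends to 4/9 as n → ∞.
Thus R = 1/(4/9) = 9/4.
Check u = -15/4: the terms behave like c/n; limit comparison with the harmonic series gives divergence.
When u = -33/4, the terms alternate in sign and decrease monotonically to 0 in absolute value (size ~ c/n), so the alternating series test gives convergence.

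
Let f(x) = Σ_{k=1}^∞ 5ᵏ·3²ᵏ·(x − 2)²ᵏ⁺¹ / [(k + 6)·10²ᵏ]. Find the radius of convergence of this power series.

R = 2√5/3

By the ratio test, |a_{k+1}/a_k| = [(k + 6)/((k+1) + 6)] · 5·9/100 → 9/20.
Successive powers of (x − 2) differ by 2, so the series converges when |x − 2|² · 9/20 < 1, i.e. |x − 2| < √(20/9). So R = 2√5/3.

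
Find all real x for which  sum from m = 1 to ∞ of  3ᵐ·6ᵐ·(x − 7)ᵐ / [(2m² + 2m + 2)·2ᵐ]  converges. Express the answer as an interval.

By the ratio test, |a_{m+1}/a_m| = [(2m² + 2m + 2)/(2(m+1)² + 2(m+1) + 2)] · 3·6/2 → 9.
The series converges when 9 · |x − 7| < 1, giving R = 1/9.
Check x = 64/9: the terms are on the order of 1/m², so the series converges absolutely by comparison with the p-series (p = 2 > 1).
At x = 62/9: the series is dominated by a constant times Σ 1/m², which converges (p = 2 > 1).

[62/9, 64/9]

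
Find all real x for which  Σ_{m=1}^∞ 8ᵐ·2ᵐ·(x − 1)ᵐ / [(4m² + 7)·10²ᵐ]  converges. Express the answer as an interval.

[-21/4, 29/4]

By the ratio test, |a_{m+1}/a_m| = [(4m² + 7)/(4(m+1)² + 7)] · 8·2/100 → 4/25.
Convergence for |x − 1| · 4/25 < 1, i.e. |x − 1| < 25/4. So R = 25/4.
Check x = 29/4: the series is dominated by a constant times Σ 1/m², which converges (p = 2 > 1).
At x = -21/4: the series is dominated by a constant times Σ 1/m², which converges (p = 2 > 1).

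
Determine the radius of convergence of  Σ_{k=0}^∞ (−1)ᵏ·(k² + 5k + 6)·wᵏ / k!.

Ratio test: |a_{k+1}/a_k| = ((k+1)² + 5(k+1) + 6)/(k² + 5k + 6) · 1/(k+1) → 0 as k → ∞.
Since the limit is 0 < 1 for every w, the series converges on all of ℝ and R = ∞.

R = ∞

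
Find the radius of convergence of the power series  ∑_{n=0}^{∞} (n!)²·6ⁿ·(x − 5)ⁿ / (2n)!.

R = 2/3

The ratio of consecutive coefficients is (n+1)²/[(2n+1)·(2n+2)] · 6 → 3/2.
Hence the series converges for |x − 5| < 1/(3/2) = 2/3, so the radius of convergence is 2/3.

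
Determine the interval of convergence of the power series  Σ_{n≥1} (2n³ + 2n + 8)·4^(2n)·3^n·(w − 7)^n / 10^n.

(163/24, 173/24)

By the ratio test, |a_{n+1}/a_n| = [(2(n+1)³ + 2(n+1) + 8)/(2n³ + 2n + 8)] · 16·3/10 → 24/5.
Thus R = 1/(24/5) = 5/24.
At w = 173/24: the terms have absolute value of order n³, which does not tend to 0, so the series diverges by the divergence test.
Endpoint w = 163/24: the terms have absolute value of order n³, which does not tend to 0, so the series diverges by the divergence test.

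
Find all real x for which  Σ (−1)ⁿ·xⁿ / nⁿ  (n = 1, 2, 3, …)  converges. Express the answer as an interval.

(−∞, ∞)

By the Cauchy root test, |a_n|^(1/n) = 1/n → 0.
The limit is 0 for every x, so R = ∞.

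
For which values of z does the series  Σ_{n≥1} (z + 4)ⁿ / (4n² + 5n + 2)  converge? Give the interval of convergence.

[-5, -3]

Ratio test: |a_{n+1}/a_n| = (4n² + 5n + 2)/(4(n+1)² + 5(n+1) + 2) → 1 as n → ∞.
Hence R = 1.
Check z = -3: the terms are on the order of 1/n², so the series converges absolutely by comparison with the p-series (p = 2 > 1).
At z = -5: absolute convergence follows by limit comparison with Σ 1/n².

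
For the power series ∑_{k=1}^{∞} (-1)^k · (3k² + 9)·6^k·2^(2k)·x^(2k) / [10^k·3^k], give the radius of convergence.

R = √5/2

By the ratio test, |a_{k+1}/a_k| = [(3(k+1)² + 9)/(3k² + 9)] · 6·4/(10·3) → 4/5.
Writing y = x², the series in y has radius 5/4, so |x| < √(5/4) and R = √5/2.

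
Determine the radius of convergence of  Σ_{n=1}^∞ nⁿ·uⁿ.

R = 0

Applying the root test, |a_n|^(1/n) = n → ∞.
Since the n-th root of |a_n| is unbounded, the series converges only at u = 0; R = 0.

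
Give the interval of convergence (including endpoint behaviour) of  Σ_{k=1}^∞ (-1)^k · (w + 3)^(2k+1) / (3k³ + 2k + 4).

Ratio test: |a_{k+1}/a_k| = (3k³ + 2k + 4)/(3(k+1)³ + 2(k+1) + 4) → 1 as k → ∞.
Successive powers of (w + 3) differ by 2, so the series converges when |w + 3|² · 1 < 1, i.e. |w + 3| < √(1) = 1. So R = 1.
When w = -2, absolute convergence follows by limit comparison with Σ 1/k³.
When w = -4, the series is dominated by a constant times Σ 1/k³, which converges (p = 3 > 1).

[-4, -2]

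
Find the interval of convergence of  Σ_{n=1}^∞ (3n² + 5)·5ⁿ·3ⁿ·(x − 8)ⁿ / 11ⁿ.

(109/15, 131/15)

Ratio test: |a_{n+1}/a_n| = [(3(n+1)² + 5)/(3n² + 5)] · 5·3/11 → 15/11 as n → ∞.
Thus R = 1/(15/11) = 11/15.
At x = 131/15: the terms do not tend to 0, so the series diverges.
At x = 109/15: the n-th term does not approach 0; divergence by the term test.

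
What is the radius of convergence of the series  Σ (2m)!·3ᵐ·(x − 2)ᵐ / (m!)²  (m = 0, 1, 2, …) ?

By the ratio test, |a_{m+1}/a_m| = (2m+1)·(2m+2)/(m+1)² · 3 → 12.
Hence the series converges for |x − 2| < 1/(12) = 1/12, so the radius of convergence is 1/12.

R = 1/12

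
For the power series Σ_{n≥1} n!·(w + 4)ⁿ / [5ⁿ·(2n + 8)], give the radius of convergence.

R = 0

By the ratio test, |a_{n+1}/a_n| = (n+1) · 1/5 · (2n + 8)/(2(n+1) + 8) → ∞.
The ratio grows without bound, so the series diverges whenever (w + 4) ≠ 0; it converges only at w = -4. R = 0.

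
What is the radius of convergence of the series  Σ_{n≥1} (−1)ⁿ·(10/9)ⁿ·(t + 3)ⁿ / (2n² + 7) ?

R = 9/10

Ratio test: |a_{n+1}/a_n| = [(2n² + 7)/(2(n+1)² + 7)] · 10/9 → 10/9 as n → ∞.
The series converges when 10/9 · |t + 3| < 1, giving R = 9/10.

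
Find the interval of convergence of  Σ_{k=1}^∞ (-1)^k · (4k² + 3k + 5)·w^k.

Ratio test: |a_{k+1}/a_k| = (4(k+1)² + 3(k+1) + 5)/(4k² + 3k + 5) → 1 as k → ∞.
Convergence for |w| < 1, so R = 1.
Endpoint w = 1: the k-th term does not approach 0; divergence by the term test.
At w = -1: the k-th term does not approach 0; divergence by the term test.

(-1, 1)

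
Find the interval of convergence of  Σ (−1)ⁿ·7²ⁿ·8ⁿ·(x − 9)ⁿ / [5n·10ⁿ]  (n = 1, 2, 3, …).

(1759/196, 1769/196]

Apply the ratio test: |a_{n+1}| / |a_n| = [5n/5(n+1)] · 49·8/10, which tends to 196/5 as n → ∞.
Convergence for |x − 9| · 196/5 < 1, i.e. |x − 9| < 5/196. So R = 5/196.
Endpoint x = 1769/196: the terms alternate in sign and decrease monotonically to 0 in absolute value (size ~ c/n), so the alternating series test gives convergence.
Endpoint x = 1759/196: the terms behave like c/n; limit comparison with the harmonic series gives divergence.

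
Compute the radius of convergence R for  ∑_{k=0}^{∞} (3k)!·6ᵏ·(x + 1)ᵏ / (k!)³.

By the ratio test, |a_{k+1}/a_k| = (3k+1)·(3k+2)·(3k+3)/(k+1)³ · 6 → 162.
Thus R = 1/(162) = 1/162.

R = 1/162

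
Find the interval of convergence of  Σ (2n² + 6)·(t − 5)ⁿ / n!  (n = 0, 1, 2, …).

Ratio test: |a_{n+1}/a_n| = (2(n+1)² + 6)/(2n² + 6) · 1/(n+1) → 0 as n → ∞.
Since the limit is 0 < 1 for every t, the series converges on all of ℝ and R = ∞.

(−∞, ∞)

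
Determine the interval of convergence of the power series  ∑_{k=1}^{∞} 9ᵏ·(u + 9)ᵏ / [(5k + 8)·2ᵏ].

[-83/9, -79/9)

The ratio of consecutive coefficients is [(5k + 8)/(5(k+1) + 8)] · 9/2 → 9/2.
Thus R = 1/(9/2) = 2/9.
Check u = -79/9: comparison with the harmonic series Σ 1/k shows the series diverges.
When u = -83/9, an alternating series whose terms decrease to 0 in absolute value, so it converges by the Leibniz criterion.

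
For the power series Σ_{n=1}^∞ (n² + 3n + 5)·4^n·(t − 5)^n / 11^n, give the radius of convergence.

Ratio test: |a_{n+1}/a_n| = [((n+1)² + 3(n+1) + 5)/(n² + 3n + 5)] · 4/11 → 4/11 as n → ∞.
The series converges when 4/11 · |t − 5| < 1, giving R = 11/4.

R = 11/4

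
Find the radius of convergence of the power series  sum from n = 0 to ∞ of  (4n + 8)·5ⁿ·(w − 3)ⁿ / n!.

Apply the ratio test: |a_{n+1}| / |a_n| = (4(n+1) + 8)/(4n + 8) · 5 · 1/(n+1), which tends to 0 as n → ∞.
The limit is 0, so the series converges for all w; R = ∞.

R = ∞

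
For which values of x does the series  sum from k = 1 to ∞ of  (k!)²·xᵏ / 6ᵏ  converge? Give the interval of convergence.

By the ratio test, |a_{k+1}/a_k| = (k+1)² · 1/6 → ∞.
The ratio grows without bound, so the series diverges whenever x ≠ 0; it converges only at x = 0. R = 0.

{0}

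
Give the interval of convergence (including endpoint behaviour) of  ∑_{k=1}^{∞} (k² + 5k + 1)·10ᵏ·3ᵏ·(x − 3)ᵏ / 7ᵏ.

Ratio test: |a_{k+1}/a_k| = [((k+1)² + 5(k+1) + 1)/(k² + 5k + 1)] · 10·3/7 → 30/7 as k → ∞.
Hence the series converges for |x − 3| < 1/(30/7) = 7/30, so the radius of convergence is 7/30.
When x = 97/30, the k-th term does not approach 0; divergence by the term test.
When x = 83/30, the k-th term does not approach 0; divergence by the term test.

(83/30, 97/30)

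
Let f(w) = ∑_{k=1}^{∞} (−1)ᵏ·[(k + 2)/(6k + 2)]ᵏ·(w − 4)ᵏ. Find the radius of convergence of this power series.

By the Cauchy root test, |a_k|^(1/k) = (k + 2)/(6k + 2) → 1/6.
Thus R = 1/(1/6) = 6.

R = 6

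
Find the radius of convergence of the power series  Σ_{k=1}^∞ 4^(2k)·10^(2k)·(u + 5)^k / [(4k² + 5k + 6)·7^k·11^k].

The ratio of consecutive coefficients is [(4k² + 5k + 6)/(4(k+1)² + 5(k+1) + 6)] · 16·100/(7·11) → 1600/77.
Hence the series converges for |u + 5| < 1/(1600/77) = 77/1600, so the radius of convergence is 77/1600.

R = 77/1600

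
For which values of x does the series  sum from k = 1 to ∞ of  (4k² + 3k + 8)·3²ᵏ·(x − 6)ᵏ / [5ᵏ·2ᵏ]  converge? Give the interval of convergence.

By the ratio test, |a_{k+1}/a_k| = [(4(k+1)² + 3(k+1) + 8)/(4k² + 3k + 8)] · 9/(5·2) → 9/10.
Hence the series converges for |x − 6| < 1/(9/10) = 10/9, so the radius of convergence is 10/9.
Endpoint x = 64/9: the terms do not tend to 0, so the series diverges.
At x = 44/9: the k-th term does not approach 0; divergence by the term test.

(44/9, 64/9)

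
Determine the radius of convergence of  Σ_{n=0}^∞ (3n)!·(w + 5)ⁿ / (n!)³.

R = 1/27

By the ratio test, |a_{n+1}/a_n| = (3n+1)·(3n+2)·(3n+3)/(n+1)³ → 27.
The series converges when 27 · |w + 5| < 1, giving R = 1/27.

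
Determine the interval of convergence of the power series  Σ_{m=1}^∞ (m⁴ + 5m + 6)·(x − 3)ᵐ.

(2, 4)

The ratio of consecutive coefficients is ((m+1)⁴ + 5(m+1) + 6)/(m⁴ + 5m + 6) → 1.
Hence R = 1.
Check x = 4: the terms have absolute value of order m⁴, which does not tend to 0, so the series diverges by the divergence test.
Endpoint x = 2: the terms do not tend to 0, so the series diverges.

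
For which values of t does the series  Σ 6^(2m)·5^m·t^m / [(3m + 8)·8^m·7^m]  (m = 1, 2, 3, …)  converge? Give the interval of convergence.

Ratio test: |a_{m+1}/a_m| = [(3m + 8)/(3(m+1) + 8)] · 36·5/(8·7) → 45/14 as m → ∞.
Thus R = 1/(45/14) = 14/45.
At t = 14/45: the terms are asymptotic to a nonzero constant times 1/m, so the series diverges by limit comparison with Σ 1/m.
Endpoint t = -14/45: an alternating series whose terms decrease to 0 in absolute value, so it converges by the Leibniz criterion.

[-14/45, 14/45)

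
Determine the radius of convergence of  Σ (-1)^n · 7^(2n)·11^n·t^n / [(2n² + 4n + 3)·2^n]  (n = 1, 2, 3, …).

R = 2/539

The ratio of consecutive coefficients is [(2n² + 4n + 3)/(2(n+1)² + 4(n+1) + 3)] · 49·11/2 → 539/2.
Hence the series converges for |t| < 1/(539/2) = 2/539, so the radius of convergence is 2/539.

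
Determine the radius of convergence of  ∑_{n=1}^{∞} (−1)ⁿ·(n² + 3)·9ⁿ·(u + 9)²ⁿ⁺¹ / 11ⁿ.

Ratio test: |a_{n+1}/a_n| = [((n+1)² + 3)/(n² + 3)] · 9/11 → 9/11 as n → ∞.
Writing y = (u + 9)², the series in y has radius 11/9, so |u + 9| < √(11/9) and R = √11/3.

R = √11/3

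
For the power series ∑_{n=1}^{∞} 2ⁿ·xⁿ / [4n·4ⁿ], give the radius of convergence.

R = 2

By the ratio test, |a_{n+1}/a_n| = [4n/4(n+1)] · 2/4 → 1/2.
Convergence for |x| · 1/2 < 1, i.e. |x| < 2. So R = 2.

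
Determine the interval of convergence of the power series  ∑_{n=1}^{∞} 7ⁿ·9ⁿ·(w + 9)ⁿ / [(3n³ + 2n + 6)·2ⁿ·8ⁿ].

[-583/63, -551/63]

By the ratio test, |a_{n+1}/a_n| = [(3n³ + 2n + 6)/(3(n+1)³ + 2(n+1) + 6)] · 7·9/(2·8) → 63/16.
Hence the series converges for |w + 9| < 1/(63/16) = 16/63, so the radius of convergence is 16/63.
When w = -551/63, absolute convergence follows by limit comparison with Σ 1/n³.
Endpoint w = -583/63: absolute convergence follows by limit comparison with Σ 1/n³.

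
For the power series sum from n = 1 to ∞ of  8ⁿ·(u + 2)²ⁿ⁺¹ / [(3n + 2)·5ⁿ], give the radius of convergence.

R = √10/4

Apply the ratio test: |a_{n+1}| / |a_n| = [(3n + 2)/(3(n+1) + 2)] · 8/5, which tends to 8/5 as n → ∞.
Successive powers of (u + 2) differ by 2, so the series converges when |u + 2|² · 8/5 < 1, i.e. |u + 2| < √(5/8). So R = √10/4.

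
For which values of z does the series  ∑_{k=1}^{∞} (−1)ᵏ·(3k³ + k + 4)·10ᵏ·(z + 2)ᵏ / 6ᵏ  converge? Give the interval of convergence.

(-13/5, -7/5)

The ratio of consecutive coefficients is [(3(k+1)³ + (k+1) + 4)/(3k³ + k + 4)] · 10/6 → 5/3.
Thus R = 1/(5/3) = 3/5.
At z = -7/5: the terms have absolute value of order k³, which does not tend to 0, so the series diverges by the divergence test.
Check z = -13/5: the terms have absolute value of order k³, which does not tend to 0, so the series diverges by the divergence test.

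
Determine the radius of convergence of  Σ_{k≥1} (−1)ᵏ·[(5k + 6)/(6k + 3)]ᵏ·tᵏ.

R = 6/5

By the Cauchy root test, |a_k|^(1/k) = (5k + 6)/(6k + 3) → 5/6.
Thus R = 1/(5/6) = 6/5.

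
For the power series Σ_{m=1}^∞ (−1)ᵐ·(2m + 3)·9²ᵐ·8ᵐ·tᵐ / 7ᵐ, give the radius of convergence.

R = 7/648

Ratio test: |a_{m+1}/a_m| = [(2(m+1) + 3)/(2m + 3)] · 81·8/7 → 648/7 as m → ∞.
Convergence for |t| · 648/7 < 1, i.e. |t| < 7/648. So R = 7/648.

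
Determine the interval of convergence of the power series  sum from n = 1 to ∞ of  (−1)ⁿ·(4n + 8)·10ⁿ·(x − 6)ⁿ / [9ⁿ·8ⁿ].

By the ratio test, |a_{n+1}/a_n| = [(4(n+1) + 8)/(4n + 8)] · 10/(9·8) → 5/36.
The series converges when 5/36 · |x − 6| < 1, giving R = 36/5.
Check x = 66/5: the terms do not tend to 0, so the series diverges.
Check x = -6/5: the terms do not tend to 0, so the series diverges.

(-6/5, 66/5)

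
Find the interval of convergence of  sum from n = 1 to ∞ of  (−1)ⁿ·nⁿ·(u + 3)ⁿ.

{-3}

Applying the root test, |a_n|^(1/n) = n → ∞.
The root grows without bound, so R = 0 (convergence only at u = -3).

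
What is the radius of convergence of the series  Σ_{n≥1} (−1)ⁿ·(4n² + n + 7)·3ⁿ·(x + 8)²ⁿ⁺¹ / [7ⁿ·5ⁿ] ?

Ratio test: |a_{n+1}/a_n| = [(4(n+1)² + (n+1) + 7)/(4n² + n + 7)] · 3/(7·5) → 3/35 as n → ∞.
Writing y = (x + 8)², the series in y has radius 35/3, so |x + 8| < √(35/3) and R = √105/3.

R = √105/3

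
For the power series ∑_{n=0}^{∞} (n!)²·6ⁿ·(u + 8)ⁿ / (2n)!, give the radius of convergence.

The ratio of consecutive coefficients is (n+1)²/[(2n+1)·(2n+2)] · 6 → 3/2.
Thus R = 1/(3/2) = 2/3.

R = 2/3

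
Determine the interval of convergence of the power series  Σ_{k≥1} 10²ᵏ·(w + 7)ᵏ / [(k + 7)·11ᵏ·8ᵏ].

The ratio of consecutive coefficients is [(k + 7)/((k+1) + 7)] · 100/(11·8) → 25/22.
Convergence for |w + 7| · 25/22 < 1, i.e. |w + 7| < 22/25. So R = 22/25.
Check w = -153/25: the terms are asymptotic to a nonzero constant times 1/k, so the series diverges by limit comparison with Σ 1/k.
Check w = -197/25: an alternating series whose terms decrease to 0 in absolute value, so it converges by the Leibniz criterion.

[-197/25, -153/25)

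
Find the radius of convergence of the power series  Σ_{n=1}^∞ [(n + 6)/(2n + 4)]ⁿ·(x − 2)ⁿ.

Applying the root test, |a_n|^(1/n) = (n + 6)/(2n + 4) → 1/2.
Convergence for |x − 2| · 1/2 < 1, i.e. |x − 2| < 2. So R = 2.

R = 2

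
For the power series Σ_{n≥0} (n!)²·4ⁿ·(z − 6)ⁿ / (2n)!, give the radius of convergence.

Ratio test: |a_{n+1}/a_n| = (n+1)²/[(2n+1)·(2n+2)] · 4 → 1 as n → ∞.
So the series converges when |z − 6| < 1 and diverges when |z − 6| > 1; R = 1.

R = 1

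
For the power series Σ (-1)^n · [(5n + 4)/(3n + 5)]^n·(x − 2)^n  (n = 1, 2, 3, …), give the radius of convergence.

R = 3/5

By the Cauchy root test, |a_n|^(1/n) = (5n + 4)/(3n + 5) → 5/3.
Hence the series converges for |x − 2| < 1/(5/3) = 3/5, so the radius of convergence is 3/5.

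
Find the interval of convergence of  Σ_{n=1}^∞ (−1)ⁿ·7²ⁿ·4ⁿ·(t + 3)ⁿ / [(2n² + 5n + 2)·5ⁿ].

[-593/196, -583/196]

Apply the ratio test: |a_{n+1}| / |a_n| = [(2n² + 5n + 2)/(2(n+1)² + 5(n+1) + 2)] · 49·4/5, which tends to 196/5 as n → ∞.
Convergence for |t + 3| · 196/5 < 1, i.e. |t + 3| < 5/196. So R = 5/196.
Endpoint t = -583/196: the series is dominated by a constant times Σ 1/n², which converges (p = 2 > 1).
Check t = -593/196: absolute convergence follows by limit comparison with Σ 1/n².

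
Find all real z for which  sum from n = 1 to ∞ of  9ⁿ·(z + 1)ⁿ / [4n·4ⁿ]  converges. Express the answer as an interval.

[-13/9, -5/9)

By the ratio test, |a_{n+1}/a_n| = [4n/4(n+1)] · 9/4 → 9/4.
Thus R = 1/(9/4) = 4/9.
When z = -5/9, the terms behave like c/n; limit comparison with the harmonic series gives divergence.
At z = -13/9: the terms alternate in sign and decrease monotonically to 0 in absolute value (size ~ c/n), so the alternating series test gives convergence.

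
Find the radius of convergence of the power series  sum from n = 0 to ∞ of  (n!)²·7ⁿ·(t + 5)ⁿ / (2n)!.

R = 4/7

The ratio of consecutive coefficients is (n+1)²/[(2n+1)·(2n+2)] · 7 → 7/4.
Convergence for |t + 5| · 7/4 < 1, i.e. |t + 5| < 4/7. So R = 4/7.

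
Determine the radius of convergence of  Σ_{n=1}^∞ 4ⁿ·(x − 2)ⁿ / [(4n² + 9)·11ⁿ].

Apply the ratio test: |a_{n+1}| / |a_n| = [(4n² + 9)/(4(n+1)² + 9)] · 4/11, which tends to 4/11 as n → ∞.
Thus R = 1/(4/11) = 11/4.

R = 11/4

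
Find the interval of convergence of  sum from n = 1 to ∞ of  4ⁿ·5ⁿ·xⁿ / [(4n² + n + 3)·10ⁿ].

The ratio of consecutive coefficients is [(4n² + n + 3)/(4(n+1)² + (n+1) + 3)] · 4·5/10 → 2.
The series converges when 2 · |x| < 1, giving R = 1/2.
Endpoint x = 1/2: the terms are on the order of 1/n², so the series converges absolutely by comparison with the p-series (p = 2 > 1).
At x = -1/2: the terms are on the order of 1/n², so the series converges absolutely by comparison with the p-series (p = 2 > 1).

[-1/2, 1/2]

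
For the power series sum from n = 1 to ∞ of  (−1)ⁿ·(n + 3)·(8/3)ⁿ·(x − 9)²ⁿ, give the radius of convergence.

R = √6/4

Apply the ratio test: |a_{n+1}| / |a_n| = [((n+1) + 3)/(n + 3)] · 8/3, which tends to 8/3 as n → ∞.
Since the exponent of (x − 9) increases by 2 each term, convergence requires |x − 9|² < 3/8, hence R = √6/4.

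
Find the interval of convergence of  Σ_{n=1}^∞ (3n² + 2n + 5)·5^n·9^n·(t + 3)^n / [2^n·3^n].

(-47/15, -43/15)

Apply the ratio test: |a_{n+1}| / |a_n| = [(3(n+1)² + 2(n+1) + 5)/(3n² + 2n + 5)] · 5·9/(2·3), which tends to 15/2 as n → ∞.
Convergence for |t + 3| · 15/2 < 1, i.e. |t + 3| < 2/15. So R = 2/15.
At t = -43/15: the terms have absolute value of order n², which does not tend to 0, so the series diverges by the divergence test.
Check t = -47/15: the n-th term does not approach 0; divergence by the term test.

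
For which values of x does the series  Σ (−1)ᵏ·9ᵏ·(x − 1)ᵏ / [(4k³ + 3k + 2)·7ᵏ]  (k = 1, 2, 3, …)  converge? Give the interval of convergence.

[2/9, 16/9]

By the ratio test, |a_{k+1}/a_k| = [(4k³ + 3k + 2)/(4(k+1)³ + 3(k+1) + 2)] · 9/7 → 9/7.
Hence the series converges for |x − 1| < 1/(9/7) = 7/9, so the radius of convergence is 7/9.
Endpoint x = 16/9: absolute convergence follows by limit comparison with Σ 1/k³.
Check x = 2/9: the series is dominated by a constant times Σ 1/k³, which converges (p = 3 > 1).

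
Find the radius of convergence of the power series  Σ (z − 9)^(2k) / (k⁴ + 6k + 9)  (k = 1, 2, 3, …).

The ratio of consecutive coefficients is (k⁴ + 6k + 9)/((k+1)⁴ + 6(k+1) + 9) → 1.
Since the exponent of (z − 9) increases by 2 each term, convergence requires |z − 9|² < 1, hence R = 1.

R = 1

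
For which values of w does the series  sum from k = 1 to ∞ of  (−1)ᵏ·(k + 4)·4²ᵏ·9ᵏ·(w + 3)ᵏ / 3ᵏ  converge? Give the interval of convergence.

(-145/48, -143/48)

Ratio test: |a_{k+1}/a_k| = [((k+1) + 4)/(k + 4)] · 16·9/3 → 48 as k → ∞.
Convergence for |w + 3| · 48 < 1, i.e. |w + 3| < 1/48. So R = 1/48.
Endpoint w = -143/48: the terms have absolute value of order k, which does not tend to 0, so the series diverges by the divergence test.
At w = -145/48: the k-th term does not approach 0; divergence by the term test.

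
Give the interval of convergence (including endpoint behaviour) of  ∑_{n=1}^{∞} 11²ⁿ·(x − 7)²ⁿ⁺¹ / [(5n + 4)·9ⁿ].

Apply the ratio test: |a_{n+1}| / |a_n| = [(5n + 4)/(5(n+1) + 4)] · 121/9, which tends to 121/9 as n → ∞.
Successive powers of (x − 7) differ by 2, so the series converges when |x − 7|² · 121/9 < 1, i.e. |x − 7| < √(9/121) = 3/11. So R = 3/11.
At x = 80/11: the terms are asymptotic to a nonzero constant times 1/n, so the series diverges by limit comparison with Σ 1/n.
Endpoint x = 74/11: the terms are asymptotic to a nonzero constant times 1/n, so the series diverges by limit comparison with Σ 1/n.

(74/11, 80/11)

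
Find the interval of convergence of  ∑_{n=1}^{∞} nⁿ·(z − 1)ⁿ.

{1}

By the Cauchy root test, |a_n|^(1/n) = n → ∞.
Since the n-th root of |a_n| is unbounded, the series converges only at z = 1; R = 0.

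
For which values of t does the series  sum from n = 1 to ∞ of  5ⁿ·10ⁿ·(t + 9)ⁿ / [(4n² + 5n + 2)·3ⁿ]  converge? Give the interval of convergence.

[-453/50, -447/50]

The ratio of consecutive coefficients is [(4n² + 5n + 2)/(4(n+1)² + 5(n+1) + 2)] · 5·10/3 → 50/3.
The series converges when 50/3 · |t + 9| < 1, giving R = 3/50.
Endpoint t = -447/50: absolute convergence follows by limit comparison with Σ 1/n².
Check t = -453/50: the series is dominated by a constant times Σ 1/n², which converges (p = 2 > 1).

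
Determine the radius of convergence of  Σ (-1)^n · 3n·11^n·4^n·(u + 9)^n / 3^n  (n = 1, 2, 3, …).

By the ratio test, |a_{n+1}/a_n| = [3(n+1)/3n] · 11·4/3 → 44/3.
The series converges when 44/3 · |u + 9| < 1, giving R = 3/44.

R = 3/44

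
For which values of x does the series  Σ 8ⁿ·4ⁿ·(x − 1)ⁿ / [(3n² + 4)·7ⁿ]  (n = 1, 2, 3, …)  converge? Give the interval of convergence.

Ratio test: |a_{n+1}/a_n| = [(3n² + 4)/(3(n+1)² + 4)] · 8·4/7 → 32/7 as n → ∞.
Convergence for |x − 1| · 32/7 < 1, i.e. |x − 1| < 7/32. So R = 7/32.
When x = 39/32, absolute convergence follows by limit comparison with Σ 1/n².
When x = 25/32, the series is dominated by a constant times Σ 1/n², which converges (p = 2 > 1).

[25/32, 39/32]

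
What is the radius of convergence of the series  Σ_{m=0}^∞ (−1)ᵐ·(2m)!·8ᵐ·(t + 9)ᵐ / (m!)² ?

Ratio test: |a_{m+1}/a_m| = (2m+1)·(2m+2)/(m+1)² · 8 → 32 as m → ∞.
The series converges when 32 · |t + 9| < 1, giving R = 1/32.

R = 1/32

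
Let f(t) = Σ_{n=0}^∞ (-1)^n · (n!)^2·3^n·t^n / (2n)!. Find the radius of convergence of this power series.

Ratio test: |a_{n+1}/a_n| = (n+1)²/[(2n+1)·(2n+2)] · 3 → 3/4 as n → ∞.
Thus R = 1/(3/4) = 4/3.

R = 4/3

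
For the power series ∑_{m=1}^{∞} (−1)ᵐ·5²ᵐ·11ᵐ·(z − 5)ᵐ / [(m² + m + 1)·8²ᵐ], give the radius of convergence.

R = 64/275

Apply the ratio test: |a_{m+1}| / |a_m| = [(m² + m + 1)/((m+1)² + (m+1) + 1)] · 25·11/64, which tends to 275/64 as m → ∞.
Hence the series converges for |z − 5| < 1/(275/64) = 64/275, so the radius of convergence is 64/275.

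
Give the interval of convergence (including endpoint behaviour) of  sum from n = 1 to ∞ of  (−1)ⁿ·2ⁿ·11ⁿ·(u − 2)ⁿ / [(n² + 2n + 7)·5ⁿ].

By the ratio test, |a_{n+1}/a_n| = [(n² + 2n + 7)/((n+1)² + 2(n+1) + 7)] · 2·11/5 → 22/5.
Hence the series converges for |u − 2| < 1/(22/5) = 5/22, so the radius of convergence is 5/22.
At u = 49/22: the series is dominated by a constant times Σ 1/n², which converges (p = 2 > 1).
Endpoint u = 39/22: the terms are on the order of 1/n², so the series converges absolutely by comparison with the p-series (p = 2 > 1).

[39/22, 49/22]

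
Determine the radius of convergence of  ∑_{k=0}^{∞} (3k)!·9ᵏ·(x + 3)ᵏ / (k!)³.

By the ratio test, |a_{k+1}/a_k| = (3k+1)·(3k+2)·(3k+3)/(k+1)³ · 9 → 243.
The series converges when 243 · |x + 3| < 1, giving R = 1/243.

R = 1/243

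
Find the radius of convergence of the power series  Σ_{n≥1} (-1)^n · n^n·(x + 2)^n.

By the Cauchy root test, |a_n|^(1/n) = n → ∞.
Since the n-th root of |a_n| is unbounded, the series converges only at x = -2; R = 0.

R = 0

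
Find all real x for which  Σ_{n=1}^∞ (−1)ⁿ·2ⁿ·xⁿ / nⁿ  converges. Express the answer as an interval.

(−∞, ∞)

Root test: |a_n|^(1/n) = 2/n → 0.
The limit is 0 for every x, so R = ∞.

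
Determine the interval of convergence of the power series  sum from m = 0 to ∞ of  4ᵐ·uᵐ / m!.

Apply the ratio test: |a_{m+1}| / |a_m| = 4 · 1/(m+1), which tends to 0 as m → ∞.
The limit is 0, so the series converges for all u; R = ∞.

(−∞, ∞)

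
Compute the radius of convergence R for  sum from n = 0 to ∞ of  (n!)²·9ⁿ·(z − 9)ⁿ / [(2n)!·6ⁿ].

R = 8/3

By the ratio test, |a_{n+1}/a_n| = (n+1)²/[(2n+1)·(2n+2)] · 9/6 → 3/8.
Hence the series converges for |z − 9| < 1/(3/8) = 8/3, so the radius of convergence is 8/3.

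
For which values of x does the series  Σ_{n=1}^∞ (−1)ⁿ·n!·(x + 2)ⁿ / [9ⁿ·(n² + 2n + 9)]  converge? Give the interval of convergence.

{-2}

Apply the ratio test: |a_{n+1}| / |a_n| = (n+1) · 1/9 · (n² + 2n + 9)/((n+1)² + 2(n+1) + 9), which tends to ∞ as n → ∞.
The ratio grows without bound, so the series diverges whenever (x + 2) ≠ 0; it converges only at x = -2. R = 0.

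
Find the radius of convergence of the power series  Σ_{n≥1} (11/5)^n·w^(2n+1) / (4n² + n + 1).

Ratio test: |a_{n+1}/a_n| = [(4n² + n + 1)/(4(n+1)² + (n+1) + 1)] · 11/5 → 11/5 as n → ∞.
Writing y = w², the series in y has radius 5/11, so |w| < √(5/11) and R = √55/11.

R = √55/11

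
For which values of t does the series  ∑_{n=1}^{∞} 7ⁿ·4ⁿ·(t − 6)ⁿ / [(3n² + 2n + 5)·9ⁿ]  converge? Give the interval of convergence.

[159/28, 177/28]

By the ratio test, |a_{n+1}/a_n| = [(3n² + 2n + 5)/(3(n+1)² + 2(n+1) + 5)] · 7·4/9 → 28/9.
Convergence for |t − 6| · 28/9 < 1, i.e. |t − 6| < 9/28. So R = 9/28.
When t = 177/28, absolute convergence follows by limit comparison with Σ 1/n².
When t = 159/28, the series is dominated by a constant times Σ 1/n², which converges (p = 2 > 1).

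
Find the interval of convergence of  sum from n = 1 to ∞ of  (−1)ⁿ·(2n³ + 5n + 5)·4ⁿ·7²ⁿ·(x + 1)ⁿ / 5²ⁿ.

(-221/196, -171/196)

Ratio test: |a_{n+1}/a_n| = [(2(n+1)³ + 5(n+1) + 5)/(2n³ + 5n + 5)] · 4·49/25 → 196/25 as n → ∞.
Thus R = 1/(196/25) = 25/196.
Check x = -171/196: the terms have absolute value of order n³, which does not tend to 0, so the series diverges by the divergence test.
Endpoint x = -221/196: the n-th term does not approach 0; divergence by the term test.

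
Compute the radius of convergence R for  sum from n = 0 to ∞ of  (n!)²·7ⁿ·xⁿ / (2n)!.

R = 4/7

By the ratio test, |a_{n+1}/a_n| = (n+1)²/[(2n+1)·(2n+2)] · 7 → 7/4.
Convergence for |x| · 7/4 < 1, i.e. |x| < 4/7. So R = 4/7.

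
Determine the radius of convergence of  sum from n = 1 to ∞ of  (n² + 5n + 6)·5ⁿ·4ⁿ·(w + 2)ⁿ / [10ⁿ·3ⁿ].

R = 3/2

Ratio test: |a_{n+1}/a_n| = [((n+1)² + 5(n+1) + 6)/(n² + 5n + 6)] · 5·4/(10·3) → 2/3 as n → ∞.
Convergence for |w + 2| · 2/3 < 1, i.e. |w + 2| < 3/2. So R = 3/2.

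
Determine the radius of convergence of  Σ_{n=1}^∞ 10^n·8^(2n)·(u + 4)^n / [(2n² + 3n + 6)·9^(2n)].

R = 81/640

Apply the ratio test: |a_{n+1}| / |a_n| = [(2n² + 3n + 6)/(2(n+1)² + 3(n+1) + 6)] · 10·64/81, which tends to 640/81 as n → ∞.
Convergence for |u + 4| · 640/81 < 1, i.e. |u + 4| < 81/640. So R = 81/640.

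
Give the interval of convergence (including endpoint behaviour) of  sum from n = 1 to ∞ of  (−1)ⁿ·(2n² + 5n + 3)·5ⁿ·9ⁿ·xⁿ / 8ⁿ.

(-8/45, 8/45)

Ratio test: |a_{n+1}/a_n| = [(2(n+1)² + 5(n+1) + 3)/(2n² + 5n + 3)] · 5·9/8 → 45/8 as n → ∞.
The series converges when 45/8 · |x| < 1, giving R = 8/45.
Check x = 8/45: the terms have absolute value of order n², which does not tend to 0, so the series diverges by the divergence test.
Check x = -8/45: the terms have absolute value of order n², which does not tend to 0, so the series diverges by the divergence test.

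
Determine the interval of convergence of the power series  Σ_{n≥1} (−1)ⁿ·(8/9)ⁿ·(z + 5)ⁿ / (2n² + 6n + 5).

[-49/8, -31/8]

Ratio test: |a_{n+1}/a_n| = [(2n² + 6n + 5)/(2(n+1)² + 6(n+1) + 5)] · 8/9 → 8/9 as n → ∞.
Convergence for |z + 5| · 8/9 < 1, i.e. |z + 5| < 9/8. So R = 9/8.
When z = -31/8, the terms are on the order of 1/n², so the series converges absolutely by comparison with the p-series (p = 2 > 1).
Check z = -49/8: the series is dominated by a constant times Σ 1/n², which converges (p = 2 > 1).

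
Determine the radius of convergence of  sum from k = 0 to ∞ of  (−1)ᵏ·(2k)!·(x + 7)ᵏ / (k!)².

Apply the ratio test: |a_{k+1}| / |a_k| = (2k+1)·(2k+2)/(k+1)², which tends to 4 as k → ∞.
Convergence for |x + 7| · 4 < 1, i.e. |x + 7| < 1/4. So R = 1/4.

R = 1/4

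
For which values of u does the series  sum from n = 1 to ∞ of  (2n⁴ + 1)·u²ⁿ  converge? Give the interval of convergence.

(-1, 1)

Apply the ratio test: |a_{n+1}| / |a_n| = (2(n+1)⁴ + 1)/(2n⁴ + 1), which tends to 1 as n → ∞.
Successive powers of u differ by 2, so the series converges when |u|² · 1 < 1, i.e. |u| < √(1) = 1. So R = 1.
When u = 1, the n-th term does not approach 0; divergence by the term test.
Endpoint u = -1: the terms have absolute value of order n⁴, which does not tend to 0, so the series diverges by the divergence test.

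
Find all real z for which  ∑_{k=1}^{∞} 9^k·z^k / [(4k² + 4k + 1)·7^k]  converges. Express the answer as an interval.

[-7/9, 7/9]

The ratio of consecutive coefficients is [(4k² + 4k + 1)/(4(k+1)² + 4(k+1) + 1)] · 9/7 → 9/7.
Thus R = 1/(9/7) = 7/9.
Check z = 7/9: the series is dominated by a constant times Σ 1/k², which converges (p = 2 > 1).
Endpoint z = -7/9: absolute convergence follows by limit comparison with Σ 1/k².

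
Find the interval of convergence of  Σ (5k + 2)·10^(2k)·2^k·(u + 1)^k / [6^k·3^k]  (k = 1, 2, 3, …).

(-109/100, -91/100)

Apply the ratio test: |a_{k+1}| / |a_k| = [(5(k+1) + 2)/(5k + 2)] · 100·2/(6·3), which tends to 100/9 as k → ∞.
Hence the series converges for |u + 1| < 1/(100/9) = 9/100, so the radius of convergence is 9/100.
At u = -91/100: the k-th term does not approach 0; divergence by the term test.
When u = -109/100, the terms have absolute value of order k, which does not tend to 0, so the series diverges by the divergence test.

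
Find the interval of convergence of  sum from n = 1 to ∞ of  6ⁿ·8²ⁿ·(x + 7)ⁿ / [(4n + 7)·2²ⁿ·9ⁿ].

Apply the ratio test: |a_{n+1}| / |a_n| = [(4n + 7)/(4(n+1) + 7)] · 6·64/(4·9), which tends to 32/3 as n → ∞.
Convergence for |x + 7| · 32/3 < 1, i.e. |x + 7| < 3/32. So R = 3/32.
Endpoint x = -221/32: the terms behave like c/n; limit comparison with the harmonic series gives divergence.
Check x = -227/32: convergence follows from the alternating series test (terms decrease monotonically to 0).

[-227/32, -221/32)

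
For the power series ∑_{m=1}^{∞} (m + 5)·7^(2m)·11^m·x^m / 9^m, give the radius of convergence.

Apply the ratio test: |a_{m+1}| / |a_m| = [((m+1) + 5)/(m + 5)] · 49·11/9, which tends to 539/9 as m → ∞.
The series converges when 539/9 · |x| < 1, giving R = 9/539.

R = 9/539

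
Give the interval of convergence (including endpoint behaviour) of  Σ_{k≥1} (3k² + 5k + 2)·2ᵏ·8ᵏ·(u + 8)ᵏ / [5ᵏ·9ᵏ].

Apply the ratio test: |a_{k+1}| / |a_k| = [(3(k+1)² + 5(k+1) + 2)/(3k² + 5k + 2)] · 2·8/(5·9), which tends to 16/45 as k → ∞.
The series converges when 16/45 · |u + 8| < 1, giving R = 45/16.
Endpoint u = -83/16: the terms have absolute value of order k², which does not tend to 0, so the series diverges by the divergence test.
Endpoint u = -173/16: the k-th term does not approach 0; divergence by the term test.

(-173/16, -83/16)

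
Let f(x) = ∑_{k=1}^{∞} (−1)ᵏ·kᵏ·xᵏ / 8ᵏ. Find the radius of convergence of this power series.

R = 0

By the Cauchy root test, |a_k|^(1/k) = k/8 → ∞.
The root grows without bound, so R = 0 (convergence only at x = 0).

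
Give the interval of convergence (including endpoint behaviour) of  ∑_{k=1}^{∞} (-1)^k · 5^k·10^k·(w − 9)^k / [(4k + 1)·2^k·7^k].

Apply the ratio test: |a_{k+1}| / |a_k| = [(4k + 1)/(4(k+1) + 1)] · 5·10/(2·7), which tends to 25/7 as k → ∞.
The series converges when 25/7 · |w − 9| < 1, giving R = 7/25.
Endpoint w = 232/25: an alternating series whose terms decrease to 0 in absolute value, so it converges by the Leibniz criterion.
Endpoint w = 218/25: comparison with the harmonic series Σ 1/k shows the series diverges.

(218/25, 232/25]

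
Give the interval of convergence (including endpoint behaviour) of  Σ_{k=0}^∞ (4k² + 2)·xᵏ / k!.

Ratio test: |a_{k+1}/a_k| = (4(k+1)² + 2)/(4k² + 2) · 1/(k+1) → 0 as k → ∞.
The ratio tends to 0 regardless of x, hence R = ∞.

(−∞, ∞)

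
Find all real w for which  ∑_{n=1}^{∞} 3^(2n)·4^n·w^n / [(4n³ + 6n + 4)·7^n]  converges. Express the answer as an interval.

By the ratio test, |a_{n+1}/a_n| = [(4n³ + 6n + 4)/(4(n+1)³ + 6(n+1) + 4)] · 9·4/7 → 36/7.
The series converges when 36/7 · |w| < 1, giving R = 7/36.
At w = 7/36: absolute convergence follows by limit comparison with Σ 1/n³.
When w = -7/36, the series is dominated by a constant times Σ 1/n³, which converges (p = 3 > 1).

[-7/36, 7/36]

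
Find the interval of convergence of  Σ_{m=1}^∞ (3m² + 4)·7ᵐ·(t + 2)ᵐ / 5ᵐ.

(-19/7, -9/7)

The ratio of consecutive coefficients is [(3(m+1)² + 4)/(3m² + 4)] · 7/5 → 7/5.
The series converges when 7/5 · |t + 2| < 1, giving R = 5/7.
When t = -9/7, the m-th term does not approach 0; divergence by the term test.
At t = -19/7: the m-th term does not approach 0; divergence by the term test.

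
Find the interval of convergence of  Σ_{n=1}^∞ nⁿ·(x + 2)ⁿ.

By the Cauchy root test, |a_n|^(1/n) = n → ∞.
The root grows without bound, so R = 0 (convergence only at x = -2).

{-2}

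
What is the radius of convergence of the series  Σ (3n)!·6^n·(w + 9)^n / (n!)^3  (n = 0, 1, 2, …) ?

The ratio of consecutive coefficients is (3n+1)·(3n+2)·(3n+3)/(n+1)³ · 6 → 162.
Convergence for |w + 9| · 162 < 1, i.e. |w + 9| < 1/162. So R = 1/162.

R = 1/162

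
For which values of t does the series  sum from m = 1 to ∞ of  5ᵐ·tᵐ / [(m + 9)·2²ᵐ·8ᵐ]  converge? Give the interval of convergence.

[-32/5, 32/5)

Ratio test: |a_{m+1}/a_m| = [(m + 9)/((m+1) + 9)] · 5/(4·8) → 5/32 as m → ∞.
Hence the series converges for |t| < 1/(5/32) = 32/5, so the radius of convergence is 32/5.
Check t = 32/5: the terms behave like c/m; limit comparison with the harmonic series gives divergence.
When t = -32/5, the terms alternate in sign and decrease monotonically to 0 in absolute value (size ~ c/m), so the alternating series test gives convergence.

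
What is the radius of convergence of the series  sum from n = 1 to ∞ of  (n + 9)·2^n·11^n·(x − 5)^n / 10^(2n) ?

The ratio of consecutive coefficients is [((n+1) + 9)/(n + 9)] · 2·11/100 → 11/50.
Hence the series converges for |x − 5| < 1/(11/50) = 50/11, so the radius of convergence is 50/11.

R = 50/11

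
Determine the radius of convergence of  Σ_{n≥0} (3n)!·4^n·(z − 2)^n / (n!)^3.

R = 1/108

By the ratio test, |a_{n+1}/a_n| = (3n+1)·(3n+2)·(3n+3)/(n+1)³ · 4 → 108.
The series converges when 108 · |z − 2| < 1, giving R = 1/108.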